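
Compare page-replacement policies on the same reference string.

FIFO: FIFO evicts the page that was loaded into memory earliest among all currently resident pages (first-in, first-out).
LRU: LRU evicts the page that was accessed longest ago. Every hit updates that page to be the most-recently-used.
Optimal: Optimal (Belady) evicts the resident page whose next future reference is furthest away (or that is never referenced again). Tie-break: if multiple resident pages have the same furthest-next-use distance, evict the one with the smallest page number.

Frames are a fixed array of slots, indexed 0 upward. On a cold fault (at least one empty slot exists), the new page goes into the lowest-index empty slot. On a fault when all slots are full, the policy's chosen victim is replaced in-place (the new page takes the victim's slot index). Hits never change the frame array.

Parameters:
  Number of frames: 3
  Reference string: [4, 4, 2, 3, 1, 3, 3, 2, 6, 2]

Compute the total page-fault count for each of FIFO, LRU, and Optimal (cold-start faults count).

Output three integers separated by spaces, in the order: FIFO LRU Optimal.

--- FIFO ---
  step 0: ref 4 -> FAULT, frames=[4,-,-] (faults so far: 1)
  step 1: ref 4 -> HIT, frames=[4,-,-] (faults so far: 1)
  step 2: ref 2 -> FAULT, frames=[4,2,-] (faults so far: 2)
  step 3: ref 3 -> FAULT, frames=[4,2,3] (faults so far: 3)
  step 4: ref 1 -> FAULT, evict 4, frames=[1,2,3] (faults so far: 4)
  step 5: ref 3 -> HIT, frames=[1,2,3] (faults so far: 4)
  step 6: ref 3 -> HIT, frames=[1,2,3] (faults so far: 4)
  step 7: ref 2 -> HIT, frames=[1,2,3] (faults so far: 4)
  step 8: ref 6 -> FAULT, evict 2, frames=[1,6,3] (faults so far: 5)
  step 9: ref 2 -> FAULT, evict 3, frames=[1,6,2] (faults so far: 6)
  FIFO total faults: 6
--- LRU ---
  step 0: ref 4 -> FAULT, frames=[4,-,-] (faults so far: 1)
  step 1: ref 4 -> HIT, frames=[4,-,-] (faults so far: 1)
  step 2: ref 2 -> FAULT, frames=[4,2,-] (faults so far: 2)
  step 3: ref 3 -> FAULT, frames=[4,2,3] (faults so far: 3)
  step 4: ref 1 -> FAULT, evict 4, frames=[1,2,3] (faults so far: 4)
  step 5: ref 3 -> HIT, frames=[1,2,3] (faults so far: 4)
  step 6: ref 3 -> HIT, frames=[1,2,3] (faults so far: 4)
  step 7: ref 2 -> HIT, frames=[1,2,3] (faults so far: 4)
  step 8: ref 6 -> FAULT, evict 1, frames=[6,2,3] (faults so far: 5)
  step 9: ref 2 -> HIT, frames=[6,2,3] (faults so far: 5)
  LRU total faults: 5
--- Optimal ---
  step 0: ref 4 -> FAULT, frames=[4,-,-] (faults so far: 1)
  step 1: ref 4 -> HIT, frames=[4,-,-] (faults so far: 1)
  step 2: ref 2 -> FAULT, frames=[4,2,-] (faults so far: 2)
  step 3: ref 3 -> FAULT, frames=[4,2,3] (faults so far: 3)
  step 4: ref 1 -> FAULT, evict 4, frames=[1,2,3] (faults so far: 4)
  step 5: ref 3 -> HIT, frames=[1,2,3] (faults so far: 4)
  step 6: ref 3 -> HIT, frames=[1,2,3] (faults so far: 4)
  step 7: ref 2 -> HIT, frames=[1,2,3] (faults so far: 4)
  step 8: ref 6 -> FAULT, evict 1, frames=[6,2,3] (faults so far: 5)
  step 9: ref 2 -> HIT, frames=[6,2,3] (faults so far: 5)
  Optimal total faults: 5

Answer: 6 5 5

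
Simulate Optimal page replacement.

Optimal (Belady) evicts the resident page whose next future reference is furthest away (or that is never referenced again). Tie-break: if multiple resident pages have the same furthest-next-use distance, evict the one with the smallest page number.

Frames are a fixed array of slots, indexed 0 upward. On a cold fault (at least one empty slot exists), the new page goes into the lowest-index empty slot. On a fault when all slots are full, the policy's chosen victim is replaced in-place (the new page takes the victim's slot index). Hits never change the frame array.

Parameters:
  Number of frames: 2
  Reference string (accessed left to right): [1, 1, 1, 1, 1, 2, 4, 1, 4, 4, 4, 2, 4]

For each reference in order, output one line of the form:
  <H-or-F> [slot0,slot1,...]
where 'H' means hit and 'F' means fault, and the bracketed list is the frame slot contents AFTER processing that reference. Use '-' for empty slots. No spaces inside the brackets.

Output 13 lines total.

F [1,-]
H [1,-]
H [1,-]
H [1,-]
H [1,-]
F [1,2]
F [1,4]
H [1,4]
H [1,4]
H [1,4]
H [1,4]
F [2,4]
H [2,4]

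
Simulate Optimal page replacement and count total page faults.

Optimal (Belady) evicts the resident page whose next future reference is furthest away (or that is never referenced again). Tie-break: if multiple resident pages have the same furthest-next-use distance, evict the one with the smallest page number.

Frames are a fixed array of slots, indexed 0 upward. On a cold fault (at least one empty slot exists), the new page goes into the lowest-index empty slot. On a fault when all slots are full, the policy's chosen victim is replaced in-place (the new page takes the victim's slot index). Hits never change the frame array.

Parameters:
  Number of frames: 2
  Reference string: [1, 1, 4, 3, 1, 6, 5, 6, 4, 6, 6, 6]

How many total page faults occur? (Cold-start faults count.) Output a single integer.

Answer: 6

Derivation:
Step 0: ref 1 → FAULT, frames=[1,-]
Step 1: ref 1 → HIT, frames=[1,-]
Step 2: ref 4 → FAULT, frames=[1,4]
Step 3: ref 3 → FAULT (evict 4), frames=[1,3]
Step 4: ref 1 → HIT, frames=[1,3]
Step 5: ref 6 → FAULT (evict 1), frames=[6,3]
Step 6: ref 5 → FAULT (evict 3), frames=[6,5]
Step 7: ref 6 → HIT, frames=[6,5]
Step 8: ref 4 → FAULT (evict 5), frames=[6,4]
Step 9: ref 6 → HIT, frames=[6,4]
Step 10: ref 6 → HIT, frames=[6,4]
Step 11: ref 6 → HIT, frames=[6,4]
Total faults: 6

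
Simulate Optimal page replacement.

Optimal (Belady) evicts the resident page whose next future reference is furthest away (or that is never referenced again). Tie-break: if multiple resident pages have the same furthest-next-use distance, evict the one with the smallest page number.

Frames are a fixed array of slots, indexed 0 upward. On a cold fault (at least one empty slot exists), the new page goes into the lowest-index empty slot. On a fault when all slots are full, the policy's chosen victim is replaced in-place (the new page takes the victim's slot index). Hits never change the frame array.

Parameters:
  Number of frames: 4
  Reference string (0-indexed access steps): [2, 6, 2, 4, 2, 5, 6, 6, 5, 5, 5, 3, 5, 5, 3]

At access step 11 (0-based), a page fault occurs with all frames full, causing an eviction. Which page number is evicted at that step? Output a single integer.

Step 0: ref 2 -> FAULT, frames=[2,-,-,-]
Step 1: ref 6 -> FAULT, frames=[2,6,-,-]
Step 2: ref 2 -> HIT, frames=[2,6,-,-]
Step 3: ref 4 -> FAULT, frames=[2,6,4,-]
Step 4: ref 2 -> HIT, frames=[2,6,4,-]
Step 5: ref 5 -> FAULT, frames=[2,6,4,5]
Step 6: ref 6 -> HIT, frames=[2,6,4,5]
Step 7: ref 6 -> HIT, frames=[2,6,4,5]
Step 8: ref 5 -> HIT, frames=[2,6,4,5]
Step 9: ref 5 -> HIT, frames=[2,6,4,5]
Step 10: ref 5 -> HIT, frames=[2,6,4,5]
Step 11: ref 3 -> FAULT, evict 2, frames=[3,6,4,5]
At step 11: evicted page 2

Answer: 2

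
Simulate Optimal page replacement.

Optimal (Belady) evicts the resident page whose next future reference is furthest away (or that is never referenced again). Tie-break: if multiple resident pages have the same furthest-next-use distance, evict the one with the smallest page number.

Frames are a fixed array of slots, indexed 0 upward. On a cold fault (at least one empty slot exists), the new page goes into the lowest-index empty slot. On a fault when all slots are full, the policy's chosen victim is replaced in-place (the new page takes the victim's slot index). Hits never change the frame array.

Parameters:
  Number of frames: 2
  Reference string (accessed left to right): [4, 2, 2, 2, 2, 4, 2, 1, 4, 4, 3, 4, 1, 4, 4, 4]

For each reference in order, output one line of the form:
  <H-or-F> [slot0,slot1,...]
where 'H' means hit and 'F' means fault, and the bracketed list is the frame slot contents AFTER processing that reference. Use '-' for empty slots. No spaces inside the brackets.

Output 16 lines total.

F [4,-]
F [4,2]
H [4,2]
H [4,2]
H [4,2]
H [4,2]
H [4,2]
F [4,1]
H [4,1]
H [4,1]
F [4,3]
H [4,3]
F [4,1]
H [4,1]
H [4,1]
H [4,1]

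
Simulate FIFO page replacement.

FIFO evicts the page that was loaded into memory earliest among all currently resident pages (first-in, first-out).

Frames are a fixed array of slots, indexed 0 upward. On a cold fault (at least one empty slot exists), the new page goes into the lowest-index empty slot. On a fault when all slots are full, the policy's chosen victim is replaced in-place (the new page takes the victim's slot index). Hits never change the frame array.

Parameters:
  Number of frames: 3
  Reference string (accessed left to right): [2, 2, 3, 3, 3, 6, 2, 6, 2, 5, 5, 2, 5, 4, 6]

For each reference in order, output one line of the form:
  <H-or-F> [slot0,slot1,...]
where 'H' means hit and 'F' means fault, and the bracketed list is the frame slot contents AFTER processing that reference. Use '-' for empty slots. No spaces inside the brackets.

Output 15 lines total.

F [2,-,-]
H [2,-,-]
F [2,3,-]
H [2,3,-]
H [2,3,-]
F [2,3,6]
H [2,3,6]
H [2,3,6]
H [2,3,6]
F [5,3,6]
H [5,3,6]
F [5,2,6]
H [5,2,6]
F [5,2,4]
F [6,2,4]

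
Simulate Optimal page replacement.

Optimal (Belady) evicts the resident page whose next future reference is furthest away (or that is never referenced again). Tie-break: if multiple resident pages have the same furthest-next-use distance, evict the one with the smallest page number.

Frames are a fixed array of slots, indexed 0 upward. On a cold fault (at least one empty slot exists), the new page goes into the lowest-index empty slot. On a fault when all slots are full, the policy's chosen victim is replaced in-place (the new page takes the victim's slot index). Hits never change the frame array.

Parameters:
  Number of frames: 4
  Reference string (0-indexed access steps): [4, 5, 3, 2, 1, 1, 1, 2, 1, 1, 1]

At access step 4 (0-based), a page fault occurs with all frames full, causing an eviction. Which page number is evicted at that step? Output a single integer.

Answer: 3

Derivation:
Step 0: ref 4 -> FAULT, frames=[4,-,-,-]
Step 1: ref 5 -> FAULT, frames=[4,5,-,-]
Step 2: ref 3 -> FAULT, frames=[4,5,3,-]
Step 3: ref 2 -> FAULT, frames=[4,5,3,2]
Step 4: ref 1 -> FAULT, evict 3, frames=[4,5,1,2]
At step 4: evicted page 3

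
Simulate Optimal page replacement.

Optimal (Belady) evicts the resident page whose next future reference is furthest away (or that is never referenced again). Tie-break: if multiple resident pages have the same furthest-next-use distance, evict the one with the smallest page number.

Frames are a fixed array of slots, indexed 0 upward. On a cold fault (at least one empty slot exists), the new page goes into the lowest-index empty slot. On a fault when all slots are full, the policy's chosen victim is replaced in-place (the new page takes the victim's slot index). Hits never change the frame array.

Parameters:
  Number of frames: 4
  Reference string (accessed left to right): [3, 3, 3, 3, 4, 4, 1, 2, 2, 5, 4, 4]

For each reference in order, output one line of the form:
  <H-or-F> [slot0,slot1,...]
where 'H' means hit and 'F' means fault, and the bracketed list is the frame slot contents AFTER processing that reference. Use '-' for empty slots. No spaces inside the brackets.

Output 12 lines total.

F [3,-,-,-]
H [3,-,-,-]
H [3,-,-,-]
H [3,-,-,-]
F [3,4,-,-]
H [3,4,-,-]
F [3,4,1,-]
F [3,4,1,2]
H [3,4,1,2]
F [3,4,5,2]
H [3,4,5,2]
H [3,4,5,2]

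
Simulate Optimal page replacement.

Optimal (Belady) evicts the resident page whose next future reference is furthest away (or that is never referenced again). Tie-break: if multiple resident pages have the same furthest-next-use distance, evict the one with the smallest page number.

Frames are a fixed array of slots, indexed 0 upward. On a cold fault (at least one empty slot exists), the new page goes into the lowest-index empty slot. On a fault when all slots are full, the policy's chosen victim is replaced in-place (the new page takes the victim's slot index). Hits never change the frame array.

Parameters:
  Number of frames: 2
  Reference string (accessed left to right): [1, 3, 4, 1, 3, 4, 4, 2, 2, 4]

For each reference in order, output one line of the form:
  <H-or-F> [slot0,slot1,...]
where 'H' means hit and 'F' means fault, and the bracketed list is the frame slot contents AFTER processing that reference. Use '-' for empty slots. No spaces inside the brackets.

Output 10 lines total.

F [1,-]
F [1,3]
F [1,4]
H [1,4]
F [3,4]
H [3,4]
H [3,4]
F [2,4]
H [2,4]
H [2,4]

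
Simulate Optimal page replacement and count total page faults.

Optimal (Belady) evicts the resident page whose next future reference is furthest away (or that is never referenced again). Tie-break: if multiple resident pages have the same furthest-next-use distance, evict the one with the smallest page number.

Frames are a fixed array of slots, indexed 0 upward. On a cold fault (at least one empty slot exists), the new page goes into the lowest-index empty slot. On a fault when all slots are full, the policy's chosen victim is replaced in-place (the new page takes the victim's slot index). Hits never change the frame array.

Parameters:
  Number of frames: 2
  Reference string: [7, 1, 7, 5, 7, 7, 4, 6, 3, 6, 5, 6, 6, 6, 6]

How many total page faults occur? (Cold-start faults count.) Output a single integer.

Answer: 7

Derivation:
Step 0: ref 7 → FAULT, frames=[7,-]
Step 1: ref 1 → FAULT, frames=[7,1]
Step 2: ref 7 → HIT, frames=[7,1]
Step 3: ref 5 → FAULT (evict 1), frames=[7,5]
Step 4: ref 7 → HIT, frames=[7,5]
Step 5: ref 7 → HIT, frames=[7,5]
Step 6: ref 4 → FAULT (evict 7), frames=[4,5]
Step 7: ref 6 → FAULT (evict 4), frames=[6,5]
Step 8: ref 3 → FAULT (evict 5), frames=[6,3]
Step 9: ref 6 → HIT, frames=[6,3]
Step 10: ref 5 → FAULT (evict 3), frames=[6,5]
Step 11: ref 6 → HIT, frames=[6,5]
Step 12: ref 6 → HIT, frames=[6,5]
Step 13: ref 6 → HIT, frames=[6,5]
Step 14: ref 6 → HIT, frames=[6,5]
Total faults: 7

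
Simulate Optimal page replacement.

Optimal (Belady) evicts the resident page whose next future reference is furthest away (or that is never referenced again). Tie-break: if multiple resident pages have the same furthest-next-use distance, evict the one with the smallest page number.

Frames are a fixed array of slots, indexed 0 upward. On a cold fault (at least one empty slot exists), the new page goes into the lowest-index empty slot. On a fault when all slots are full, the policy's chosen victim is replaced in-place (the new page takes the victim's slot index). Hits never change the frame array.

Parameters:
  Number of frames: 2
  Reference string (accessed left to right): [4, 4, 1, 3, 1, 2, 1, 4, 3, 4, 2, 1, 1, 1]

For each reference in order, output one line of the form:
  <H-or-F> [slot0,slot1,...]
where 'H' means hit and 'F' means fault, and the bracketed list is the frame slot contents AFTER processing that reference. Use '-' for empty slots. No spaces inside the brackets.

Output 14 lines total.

F [4,-]
H [4,-]
F [4,1]
F [3,1]
H [3,1]
F [2,1]
H [2,1]
F [2,4]
F [3,4]
H [3,4]
F [2,4]
F [1,4]
H [1,4]
H [1,4]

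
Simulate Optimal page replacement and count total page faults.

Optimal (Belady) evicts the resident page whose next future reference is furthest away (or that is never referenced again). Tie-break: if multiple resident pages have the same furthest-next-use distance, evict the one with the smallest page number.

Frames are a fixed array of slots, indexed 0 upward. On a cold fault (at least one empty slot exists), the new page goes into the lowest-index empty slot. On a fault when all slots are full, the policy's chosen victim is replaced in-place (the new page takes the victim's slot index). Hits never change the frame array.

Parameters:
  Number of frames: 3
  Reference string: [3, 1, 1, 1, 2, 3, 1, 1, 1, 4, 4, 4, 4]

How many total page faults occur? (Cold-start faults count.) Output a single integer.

Answer: 4

Derivation:
Step 0: ref 3 → FAULT, frames=[3,-,-]
Step 1: ref 1 → FAULT, frames=[3,1,-]
Step 2: ref 1 → HIT, frames=[3,1,-]
Step 3: ref 1 → HIT, frames=[3,1,-]
Step 4: ref 2 → FAULT, frames=[3,1,2]
Step 5: ref 3 → HIT, frames=[3,1,2]
Step 6: ref 1 → HIT, frames=[3,1,2]
Step 7: ref 1 → HIT, frames=[3,1,2]
Step 8: ref 1 → HIT, frames=[3,1,2]
Step 9: ref 4 → FAULT (evict 1), frames=[3,4,2]
Step 10: ref 4 → HIT, frames=[3,4,2]
Step 11: ref 4 → HIT, frames=[3,4,2]
Step 12: ref 4 → HIT, frames=[3,4,2]
Total faults: 4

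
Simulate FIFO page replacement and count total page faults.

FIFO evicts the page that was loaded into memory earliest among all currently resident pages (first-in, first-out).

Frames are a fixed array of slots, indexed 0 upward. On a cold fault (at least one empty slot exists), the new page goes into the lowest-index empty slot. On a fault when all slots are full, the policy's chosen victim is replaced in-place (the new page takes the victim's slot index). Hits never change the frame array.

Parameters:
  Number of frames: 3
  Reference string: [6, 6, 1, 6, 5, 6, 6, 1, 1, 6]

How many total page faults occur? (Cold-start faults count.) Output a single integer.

Step 0: ref 6 → FAULT, frames=[6,-,-]
Step 1: ref 6 → HIT, frames=[6,-,-]
Step 2: ref 1 → FAULT, frames=[6,1,-]
Step 3: ref 6 → HIT, frames=[6,1,-]
Step 4: ref 5 → FAULT, frames=[6,1,5]
Step 5: ref 6 → HIT, frames=[6,1,5]
Step 6: ref 6 → HIT, frames=[6,1,5]
Step 7: ref 1 → HIT, frames=[6,1,5]
Step 8: ref 1 → HIT, frames=[6,1,5]
Step 9: ref 6 → HIT, frames=[6,1,5]
Total faults: 3

Answer: 3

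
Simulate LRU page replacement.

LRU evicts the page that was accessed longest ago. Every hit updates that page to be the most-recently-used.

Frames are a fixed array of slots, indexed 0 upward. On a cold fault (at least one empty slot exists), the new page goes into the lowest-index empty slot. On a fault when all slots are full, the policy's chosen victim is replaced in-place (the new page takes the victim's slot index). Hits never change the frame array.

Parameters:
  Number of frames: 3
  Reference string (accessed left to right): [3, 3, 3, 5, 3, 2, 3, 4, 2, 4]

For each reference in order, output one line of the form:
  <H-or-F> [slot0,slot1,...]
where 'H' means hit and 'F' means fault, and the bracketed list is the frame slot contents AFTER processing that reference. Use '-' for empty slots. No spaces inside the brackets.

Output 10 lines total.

F [3,-,-]
H [3,-,-]
H [3,-,-]
F [3,5,-]
H [3,5,-]
F [3,5,2]
H [3,5,2]
F [3,4,2]
H [3,4,2]
H [3,4,2]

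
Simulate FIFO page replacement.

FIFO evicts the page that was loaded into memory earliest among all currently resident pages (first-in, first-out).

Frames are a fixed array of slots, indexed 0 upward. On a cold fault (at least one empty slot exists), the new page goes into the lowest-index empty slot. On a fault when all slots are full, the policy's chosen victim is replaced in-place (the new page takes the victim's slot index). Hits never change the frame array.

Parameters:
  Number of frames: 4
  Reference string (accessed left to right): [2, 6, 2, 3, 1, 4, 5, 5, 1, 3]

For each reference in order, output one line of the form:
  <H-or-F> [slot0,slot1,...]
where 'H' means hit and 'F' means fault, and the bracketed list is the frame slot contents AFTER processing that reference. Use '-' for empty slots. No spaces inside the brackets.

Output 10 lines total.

F [2,-,-,-]
F [2,6,-,-]
H [2,6,-,-]
F [2,6,3,-]
F [2,6,3,1]
F [4,6,3,1]
F [4,5,3,1]
H [4,5,3,1]
H [4,5,3,1]
H [4,5,3,1]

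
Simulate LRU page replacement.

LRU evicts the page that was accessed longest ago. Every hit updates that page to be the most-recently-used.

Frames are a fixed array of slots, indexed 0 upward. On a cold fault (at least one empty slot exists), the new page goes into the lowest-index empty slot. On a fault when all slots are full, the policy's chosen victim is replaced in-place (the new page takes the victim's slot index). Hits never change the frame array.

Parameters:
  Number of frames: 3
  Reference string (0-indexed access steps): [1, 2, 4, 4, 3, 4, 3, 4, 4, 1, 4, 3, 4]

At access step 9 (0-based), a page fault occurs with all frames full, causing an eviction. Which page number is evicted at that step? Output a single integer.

Answer: 2

Derivation:
Step 0: ref 1 -> FAULT, frames=[1,-,-]
Step 1: ref 2 -> FAULT, frames=[1,2,-]
Step 2: ref 4 -> FAULT, frames=[1,2,4]
Step 3: ref 4 -> HIT, frames=[1,2,4]
Step 4: ref 3 -> FAULT, evict 1, frames=[3,2,4]
Step 5: ref 4 -> HIT, frames=[3,2,4]
Step 6: ref 3 -> HIT, frames=[3,2,4]
Step 7: ref 4 -> HIT, frames=[3,2,4]
Step 8: ref 4 -> HIT, frames=[3,2,4]
Step 9: ref 1 -> FAULT, evict 2, frames=[3,1,4]
At step 9: evicted page 2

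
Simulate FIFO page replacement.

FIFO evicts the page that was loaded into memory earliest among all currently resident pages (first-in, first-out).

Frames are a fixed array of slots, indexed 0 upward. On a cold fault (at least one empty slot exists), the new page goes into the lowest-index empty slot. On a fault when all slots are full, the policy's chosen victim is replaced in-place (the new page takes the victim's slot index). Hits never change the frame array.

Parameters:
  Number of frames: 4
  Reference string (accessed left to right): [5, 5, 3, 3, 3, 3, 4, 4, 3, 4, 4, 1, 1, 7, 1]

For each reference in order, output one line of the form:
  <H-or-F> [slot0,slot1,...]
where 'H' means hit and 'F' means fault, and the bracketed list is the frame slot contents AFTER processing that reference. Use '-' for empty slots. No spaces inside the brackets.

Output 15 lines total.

F [5,-,-,-]
H [5,-,-,-]
F [5,3,-,-]
H [5,3,-,-]
H [5,3,-,-]
H [5,3,-,-]
F [5,3,4,-]
H [5,3,4,-]
H [5,3,4,-]
H [5,3,4,-]
H [5,3,4,-]
F [5,3,4,1]
H [5,3,4,1]
F [7,3,4,1]
H [7,3,4,1]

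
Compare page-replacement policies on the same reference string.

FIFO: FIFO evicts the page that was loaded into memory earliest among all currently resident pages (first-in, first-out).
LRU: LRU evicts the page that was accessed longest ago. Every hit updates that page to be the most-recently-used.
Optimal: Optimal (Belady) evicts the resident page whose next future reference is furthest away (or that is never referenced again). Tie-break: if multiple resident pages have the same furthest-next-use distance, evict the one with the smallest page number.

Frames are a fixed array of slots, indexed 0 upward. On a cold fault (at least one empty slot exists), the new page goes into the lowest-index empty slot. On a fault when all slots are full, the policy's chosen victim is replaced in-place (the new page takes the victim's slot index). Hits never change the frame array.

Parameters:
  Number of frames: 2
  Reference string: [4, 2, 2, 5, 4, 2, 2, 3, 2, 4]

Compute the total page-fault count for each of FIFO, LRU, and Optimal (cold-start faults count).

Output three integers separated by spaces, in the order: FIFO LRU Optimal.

Answer: 7 7 6

Derivation:
--- FIFO ---
  step 0: ref 4 -> FAULT, frames=[4,-] (faults so far: 1)
  step 1: ref 2 -> FAULT, frames=[4,2] (faults so far: 2)
  step 2: ref 2 -> HIT, frames=[4,2] (faults so far: 2)
  step 3: ref 5 -> FAULT, evict 4, frames=[5,2] (faults so far: 3)
  step 4: ref 4 -> FAULT, evict 2, frames=[5,4] (faults so far: 4)
  step 5: ref 2 -> FAULT, evict 5, frames=[2,4] (faults so far: 5)
  step 6: ref 2 -> HIT, frames=[2,4] (faults so far: 5)
  step 7: ref 3 -> FAULT, evict 4, frames=[2,3] (faults so far: 6)
  step 8: ref 2 -> HIT, frames=[2,3] (faults so far: 6)
  step 9: ref 4 -> FAULT, evict 2, frames=[4,3] (faults so far: 7)
  FIFO total faults: 7
--- LRU ---
  step 0: ref 4 -> FAULT, frames=[4,-] (faults so far: 1)
  step 1: ref 2 -> FAULT, frames=[4,2] (faults so far: 2)
  step 2: ref 2 -> HIT, frames=[4,2] (faults so far: 2)
  step 3: ref 5 -> FAULT, evict 4, frames=[5,2] (faults so far: 3)
  step 4: ref 4 -> FAULT, evict 2, frames=[5,4] (faults so far: 4)
  step 5: ref 2 -> FAULT, evict 5, frames=[2,4] (faults so far: 5)
  step 6: ref 2 -> HIT, frames=[2,4] (faults so far: 5)
  step 7: ref 3 -> FAULT, evict 4, frames=[2,3] (faults so far: 6)
  step 8: ref 2 -> HIT, frames=[2,3] (faults so far: 6)
  step 9: ref 4 -> FAULT, evict 3, frames=[2,4] (faults so far: 7)
  LRU total faults: 7
--- Optimal ---
  step 0: ref 4 -> FAULT, frames=[4,-] (faults so far: 1)
  step 1: ref 2 -> FAULT, frames=[4,2] (faults so far: 2)
  step 2: ref 2 -> HIT, frames=[4,2] (faults so far: 2)
  step 3: ref 5 -> FAULT, evict 2, frames=[4,5] (faults so far: 3)
  step 4: ref 4 -> HIT, frames=[4,5] (faults so far: 3)
  step 5: ref 2 -> FAULT, evict 5, frames=[4,2] (faults so far: 4)
  step 6: ref 2 -> HIT, frames=[4,2] (faults so far: 4)
  step 7: ref 3 -> FAULT, evict 4, frames=[3,2] (faults so far: 5)
  step 8: ref 2 -> HIT, frames=[3,2] (faults so far: 5)
  step 9: ref 4 -> FAULT, evict 2, frames=[3,4] (faults so far: 6)
  Optimal total faults: 6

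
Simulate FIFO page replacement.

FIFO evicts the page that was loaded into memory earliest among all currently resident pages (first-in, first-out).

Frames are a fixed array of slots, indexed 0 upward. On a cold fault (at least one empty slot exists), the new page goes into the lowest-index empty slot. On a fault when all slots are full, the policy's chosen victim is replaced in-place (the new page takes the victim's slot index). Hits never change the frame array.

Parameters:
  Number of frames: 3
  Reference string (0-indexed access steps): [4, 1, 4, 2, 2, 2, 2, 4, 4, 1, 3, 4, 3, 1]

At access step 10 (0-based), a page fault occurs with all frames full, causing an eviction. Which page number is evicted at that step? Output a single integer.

Answer: 4

Derivation:
Step 0: ref 4 -> FAULT, frames=[4,-,-]
Step 1: ref 1 -> FAULT, frames=[4,1,-]
Step 2: ref 4 -> HIT, frames=[4,1,-]
Step 3: ref 2 -> FAULT, frames=[4,1,2]
Step 4: ref 2 -> HIT, frames=[4,1,2]
Step 5: ref 2 -> HIT, frames=[4,1,2]
Step 6: ref 2 -> HIT, frames=[4,1,2]
Step 7: ref 4 -> HIT, frames=[4,1,2]
Step 8: ref 4 -> HIT, frames=[4,1,2]
Step 9: ref 1 -> HIT, frames=[4,1,2]
Step 10: ref 3 -> FAULT, evict 4, frames=[3,1,2]
At step 10: evicted page 4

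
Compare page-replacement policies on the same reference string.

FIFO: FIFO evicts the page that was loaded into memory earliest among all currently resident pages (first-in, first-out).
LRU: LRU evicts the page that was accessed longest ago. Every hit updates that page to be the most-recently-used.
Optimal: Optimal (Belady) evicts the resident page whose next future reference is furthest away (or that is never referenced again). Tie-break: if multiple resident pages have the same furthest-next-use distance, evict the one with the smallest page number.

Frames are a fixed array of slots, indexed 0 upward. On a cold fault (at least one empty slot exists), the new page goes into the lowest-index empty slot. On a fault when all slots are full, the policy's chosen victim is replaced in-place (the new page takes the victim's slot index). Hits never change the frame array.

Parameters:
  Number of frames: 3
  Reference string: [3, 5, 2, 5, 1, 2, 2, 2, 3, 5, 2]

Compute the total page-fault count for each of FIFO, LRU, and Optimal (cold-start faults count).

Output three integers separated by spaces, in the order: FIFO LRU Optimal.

--- FIFO ---
  step 0: ref 3 -> FAULT, frames=[3,-,-] (faults so far: 1)
  step 1: ref 5 -> FAULT, frames=[3,5,-] (faults so far: 2)
  step 2: ref 2 -> FAULT, frames=[3,5,2] (faults so far: 3)
  step 3: ref 5 -> HIT, frames=[3,5,2] (faults so far: 3)
  step 4: ref 1 -> FAULT, evict 3, frames=[1,5,2] (faults so far: 4)
  step 5: ref 2 -> HIT, frames=[1,5,2] (faults so far: 4)
  step 6: ref 2 -> HIT, frames=[1,5,2] (faults so far: 4)
  step 7: ref 2 -> HIT, frames=[1,5,2] (faults so far: 4)
  step 8: ref 3 -> FAULT, evict 5, frames=[1,3,2] (faults so far: 5)
  step 9: ref 5 -> FAULT, evict 2, frames=[1,3,5] (faults so far: 6)
  step 10: ref 2 -> FAULT, evict 1, frames=[2,3,5] (faults so far: 7)
  FIFO total faults: 7
--- LRU ---
  step 0: ref 3 -> FAULT, frames=[3,-,-] (faults so far: 1)
  step 1: ref 5 -> FAULT, frames=[3,5,-] (faults so far: 2)
  step 2: ref 2 -> FAULT, frames=[3,5,2] (faults so far: 3)
  step 3: ref 5 -> HIT, frames=[3,5,2] (faults so far: 3)
  step 4: ref 1 -> FAULT, evict 3, frames=[1,5,2] (faults so far: 4)
  step 5: ref 2 -> HIT, frames=[1,5,2] (faults so far: 4)
  step 6: ref 2 -> HIT, frames=[1,5,2] (faults so far: 4)
  step 7: ref 2 -> HIT, frames=[1,5,2] (faults so far: 4)
  step 8: ref 3 -> FAULT, evict 5, frames=[1,3,2] (faults so far: 5)
  step 9: ref 5 -> FAULT, evict 1, frames=[5,3,2] (faults so far: 6)
  step 10: ref 2 -> HIT, frames=[5,3,2] (faults so far: 6)
  LRU total faults: 6
--- Optimal ---
  step 0: ref 3 -> FAULT, frames=[3,-,-] (faults so far: 1)
  step 1: ref 5 -> FAULT, frames=[3,5,-] (faults so far: 2)
  step 2: ref 2 -> FAULT, frames=[3,5,2] (faults so far: 3)
  step 3: ref 5 -> HIT, frames=[3,5,2] (faults so far: 3)
  step 4: ref 1 -> FAULT, evict 5, frames=[3,1,2] (faults so far: 4)
  step 5: ref 2 -> HIT, frames=[3,1,2] (faults so far: 4)
  step 6: ref 2 -> HIT, frames=[3,1,2] (faults so far: 4)
  step 7: ref 2 -> HIT, frames=[3,1,2] (faults so far: 4)
  step 8: ref 3 -> HIT, frames=[3,1,2] (faults so far: 4)
  step 9: ref 5 -> FAULT, evict 1, frames=[3,5,2] (faults so far: 5)
  step 10: ref 2 -> HIT, frames=[3,5,2] (faults so far: 5)
  Optimal total faults: 5

Answer: 7 6 5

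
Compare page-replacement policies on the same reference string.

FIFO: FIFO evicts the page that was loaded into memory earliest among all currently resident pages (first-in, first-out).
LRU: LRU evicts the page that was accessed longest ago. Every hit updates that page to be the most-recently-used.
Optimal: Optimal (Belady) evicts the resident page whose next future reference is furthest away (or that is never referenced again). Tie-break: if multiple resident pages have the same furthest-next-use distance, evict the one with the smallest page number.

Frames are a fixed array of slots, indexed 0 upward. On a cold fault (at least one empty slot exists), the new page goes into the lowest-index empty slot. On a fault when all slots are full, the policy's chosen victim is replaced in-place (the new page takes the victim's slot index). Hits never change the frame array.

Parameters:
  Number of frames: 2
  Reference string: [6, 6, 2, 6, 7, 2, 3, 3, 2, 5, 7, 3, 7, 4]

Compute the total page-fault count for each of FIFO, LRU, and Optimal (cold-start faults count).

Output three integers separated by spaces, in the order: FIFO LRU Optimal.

Answer: 9 9 7

Derivation:
--- FIFO ---
  step 0: ref 6 -> FAULT, frames=[6,-] (faults so far: 1)
  step 1: ref 6 -> HIT, frames=[6,-] (faults so far: 1)
  step 2: ref 2 -> FAULT, frames=[6,2] (faults so far: 2)
  step 3: ref 6 -> HIT, frames=[6,2] (faults so far: 2)
  step 4: ref 7 -> FAULT, evict 6, frames=[7,2] (faults so far: 3)
  step 5: ref 2 -> HIT, frames=[7,2] (faults so far: 3)
  step 6: ref 3 -> FAULT, evict 2, frames=[7,3] (faults so far: 4)
  step 7: ref 3 -> HIT, frames=[7,3] (faults so far: 4)
  step 8: ref 2 -> FAULT, evict 7, frames=[2,3] (faults so far: 5)
  step 9: ref 5 -> FAULT, evict 3, frames=[2,5] (faults so far: 6)
  step 10: ref 7 -> FAULT, evict 2, frames=[7,5] (faults so far: 7)
  step 11: ref 3 -> FAULT, evict 5, frames=[7,3] (faults so far: 8)
  step 12: ref 7 -> HIT, frames=[7,3] (faults so far: 8)
  step 13: ref 4 -> FAULT, evict 7, frames=[4,3] (faults so far: 9)
  FIFO total faults: 9
--- LRU ---
  step 0: ref 6 -> FAULT, frames=[6,-] (faults so far: 1)
  step 1: ref 6 -> HIT, frames=[6,-] (faults so far: 1)
  step 2: ref 2 -> FAULT, frames=[6,2] (faults so far: 2)
  step 3: ref 6 -> HIT, frames=[6,2] (faults so far: 2)
  step 4: ref 7 -> FAULT, evict 2, frames=[6,7] (faults so far: 3)
  step 5: ref 2 -> FAULT, evict 6, frames=[2,7] (faults so far: 4)
  step 6: ref 3 -> FAULT, evict 7, frames=[2,3] (faults so far: 5)
  step 7: ref 3 -> HIT, frames=[2,3] (faults so far: 5)
  step 8: ref 2 -> HIT, frames=[2,3] (faults so far: 5)
  step 9: ref 5 -> FAULT, evict 3, frames=[2,5] (faults so far: 6)
  step 10: ref 7 -> FAULT, evict 2, frames=[7,5] (faults so far: 7)
  step 11: ref 3 -> FAULT, evict 5, frames=[7,3] (faults so far: 8)
  step 12: ref 7 -> HIT, frames=[7,3] (faults so far: 8)
  step 13: ref 4 -> FAULT, evict 3, frames=[7,4] (faults so far: 9)
  LRU total faults: 9
--- Optimal ---
  step 0: ref 6 -> FAULT, frames=[6,-] (faults so far: 1)
  step 1: ref 6 -> HIT, frames=[6,-] (faults so far: 1)
  step 2: ref 2 -> FAULT, frames=[6,2] (faults so far: 2)
  step 3: ref 6 -> HIT, frames=[6,2] (faults so far: 2)
  step 4: ref 7 -> FAULT, evict 6, frames=[7,2] (faults so far: 3)
  step 5: ref 2 -> HIT, frames=[7,2] (faults so far: 3)
  step 6: ref 3 -> FAULT, evict 7, frames=[3,2] (faults so far: 4)
  step 7: ref 3 -> HIT, frames=[3,2] (faults so far: 4)
  step 8: ref 2 -> HIT, frames=[3,2] (faults so far: 4)
  step 9: ref 5 -> FAULT, evict 2, frames=[3,5] (faults so far: 5)
  step 10: ref 7 -> FAULT, evict 5, frames=[3,7] (faults so far: 6)
  step 11: ref 3 -> HIT, frames=[3,7] (faults so far: 6)
  step 12: ref 7 -> HIT, frames=[3,7] (faults so far: 6)
  step 13: ref 4 -> FAULT, evict 3, frames=[4,7] (faults so far: 7)
  Optimal total faults: 7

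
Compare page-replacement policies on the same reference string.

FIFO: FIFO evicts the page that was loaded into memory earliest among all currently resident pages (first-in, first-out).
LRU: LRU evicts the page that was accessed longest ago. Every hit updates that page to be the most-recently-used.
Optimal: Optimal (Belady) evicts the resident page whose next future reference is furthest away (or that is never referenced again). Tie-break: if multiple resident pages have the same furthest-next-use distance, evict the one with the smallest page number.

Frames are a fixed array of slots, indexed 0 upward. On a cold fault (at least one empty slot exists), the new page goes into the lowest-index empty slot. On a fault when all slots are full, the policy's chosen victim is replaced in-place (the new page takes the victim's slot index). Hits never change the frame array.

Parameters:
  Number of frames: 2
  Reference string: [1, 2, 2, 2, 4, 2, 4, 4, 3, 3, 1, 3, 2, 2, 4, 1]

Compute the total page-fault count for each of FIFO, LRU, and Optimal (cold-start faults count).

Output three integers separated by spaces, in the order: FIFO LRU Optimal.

--- FIFO ---
  step 0: ref 1 -> FAULT, frames=[1,-] (faults so far: 1)
  step 1: ref 2 -> FAULT, frames=[1,2] (faults so far: 2)
  step 2: ref 2 -> HIT, frames=[1,2] (faults so far: 2)
  step 3: ref 2 -> HIT, frames=[1,2] (faults so far: 2)
  step 4: ref 4 -> FAULT, evict 1, frames=[4,2] (faults so far: 3)
  step 5: ref 2 -> HIT, frames=[4,2] (faults so far: 3)
  step 6: ref 4 -> HIT, frames=[4,2] (faults so far: 3)
  step 7: ref 4 -> HIT, frames=[4,2] (faults so far: 3)
  step 8: ref 3 -> FAULT, evict 2, frames=[4,3] (faults so far: 4)
  step 9: ref 3 -> HIT, frames=[4,3] (faults so far: 4)
  step 10: ref 1 -> FAULT, evict 4, frames=[1,3] (faults so far: 5)
  step 11: ref 3 -> HIT, frames=[1,3] (faults so far: 5)
  step 12: ref 2 -> FAULT, evict 3, frames=[1,2] (faults so far: 6)
  step 13: ref 2 -> HIT, frames=[1,2] (faults so far: 6)
  step 14: ref 4 -> FAULT, evict 1, frames=[4,2] (faults so far: 7)
  step 15: ref 1 -> FAULT, evict 2, frames=[4,1] (faults so far: 8)
  FIFO total faults: 8
--- LRU ---
  step 0: ref 1 -> FAULT, frames=[1,-] (faults so far: 1)
  step 1: ref 2 -> FAULT, frames=[1,2] (faults so far: 2)
  step 2: ref 2 -> HIT, frames=[1,2] (faults so far: 2)
  step 3: ref 2 -> HIT, frames=[1,2] (faults so far: 2)
  step 4: ref 4 -> FAULT, evict 1, frames=[4,2] (faults so far: 3)
  step 5: ref 2 -> HIT, frames=[4,2] (faults so far: 3)
  step 6: ref 4 -> HIT, frames=[4,2] (faults so far: 3)
  step 7: ref 4 -> HIT, frames=[4,2] (faults so far: 3)
  step 8: ref 3 -> FAULT, evict 2, frames=[4,3] (faults so far: 4)
  step 9: ref 3 -> HIT, frames=[4,3] (faults so far: 4)
  step 10: ref 1 -> FAULT, evict 4, frames=[1,3] (faults so far: 5)
  step 11: ref 3 -> HIT, frames=[1,3] (faults so far: 5)
  step 12: ref 2 -> FAULT, evict 1, frames=[2,3] (faults so far: 6)
  step 13: ref 2 -> HIT, frames=[2,3] (faults so far: 6)
  step 14: ref 4 -> FAULT, evict 3, frames=[2,4] (faults so far: 7)
  step 15: ref 1 -> FAULT, evict 2, frames=[1,4] (faults so far: 8)
  LRU total faults: 8
--- Optimal ---
  step 0: ref 1 -> FAULT, frames=[1,-] (faults so far: 1)
  step 1: ref 2 -> FAULT, frames=[1,2] (faults so far: 2)
  step 2: ref 2 -> HIT, frames=[1,2] (faults so far: 2)
  step 3: ref 2 -> HIT, frames=[1,2] (faults so far: 2)
  step 4: ref 4 -> FAULT, evict 1, frames=[4,2] (faults so far: 3)
  step 5: ref 2 -> HIT, frames=[4,2] (faults so far: 3)
  step 6: ref 4 -> HIT, frames=[4,2] (faults so far: 3)
  step 7: ref 4 -> HIT, frames=[4,2] (faults so far: 3)
  step 8: ref 3 -> FAULT, evict 4, frames=[3,2] (faults so far: 4)
  step 9: ref 3 -> HIT, frames=[3,2] (faults so far: 4)
  step 10: ref 1 -> FAULT, evict 2, frames=[3,1] (faults so far: 5)
  step 11: ref 3 -> HIT, frames=[3,1] (faults so far: 5)
  step 12: ref 2 -> FAULT, evict 3, frames=[2,1] (faults so far: 6)
  step 13: ref 2 -> HIT, frames=[2,1] (faults so far: 6)
  step 14: ref 4 -> FAULT, evict 2, frames=[4,1] (faults so far: 7)
  step 15: ref 1 -> HIT, frames=[4,1] (faults so far: 7)
  Optimal total faults: 7

Answer: 8 8 7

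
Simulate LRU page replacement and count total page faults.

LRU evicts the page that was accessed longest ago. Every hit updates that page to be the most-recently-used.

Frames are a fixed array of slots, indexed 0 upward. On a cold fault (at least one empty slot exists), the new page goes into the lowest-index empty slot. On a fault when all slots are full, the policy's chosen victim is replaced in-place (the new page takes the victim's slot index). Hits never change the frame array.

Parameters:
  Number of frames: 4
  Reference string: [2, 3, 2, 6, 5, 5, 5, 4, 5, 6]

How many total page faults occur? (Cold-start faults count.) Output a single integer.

Step 0: ref 2 → FAULT, frames=[2,-,-,-]
Step 1: ref 3 → FAULT, frames=[2,3,-,-]
Step 2: ref 2 → HIT, frames=[2,3,-,-]
Step 3: ref 6 → FAULT, frames=[2,3,6,-]
Step 4: ref 5 → FAULT, frames=[2,3,6,5]
Step 5: ref 5 → HIT, frames=[2,3,6,5]
Step 6: ref 5 → HIT, frames=[2,3,6,5]
Step 7: ref 4 → FAULT (evict 3), frames=[2,4,6,5]
Step 8: ref 5 → HIT, frames=[2,4,6,5]
Step 9: ref 6 → HIT, frames=[2,4,6,5]
Total faults: 5

Answer: 5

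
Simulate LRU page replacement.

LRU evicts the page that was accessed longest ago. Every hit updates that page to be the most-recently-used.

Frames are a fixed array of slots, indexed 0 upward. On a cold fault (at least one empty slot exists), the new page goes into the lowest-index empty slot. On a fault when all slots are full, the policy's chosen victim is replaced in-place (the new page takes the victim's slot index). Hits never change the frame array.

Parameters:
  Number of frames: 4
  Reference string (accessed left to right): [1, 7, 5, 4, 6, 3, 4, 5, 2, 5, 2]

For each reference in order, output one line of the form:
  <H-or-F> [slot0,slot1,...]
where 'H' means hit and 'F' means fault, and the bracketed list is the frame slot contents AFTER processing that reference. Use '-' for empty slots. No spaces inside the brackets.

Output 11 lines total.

F [1,-,-,-]
F [1,7,-,-]
F [1,7,5,-]
F [1,7,5,4]
F [6,7,5,4]
F [6,3,5,4]
H [6,3,5,4]
H [6,3,5,4]
F [2,3,5,4]
H [2,3,5,4]
H [2,3,5,4]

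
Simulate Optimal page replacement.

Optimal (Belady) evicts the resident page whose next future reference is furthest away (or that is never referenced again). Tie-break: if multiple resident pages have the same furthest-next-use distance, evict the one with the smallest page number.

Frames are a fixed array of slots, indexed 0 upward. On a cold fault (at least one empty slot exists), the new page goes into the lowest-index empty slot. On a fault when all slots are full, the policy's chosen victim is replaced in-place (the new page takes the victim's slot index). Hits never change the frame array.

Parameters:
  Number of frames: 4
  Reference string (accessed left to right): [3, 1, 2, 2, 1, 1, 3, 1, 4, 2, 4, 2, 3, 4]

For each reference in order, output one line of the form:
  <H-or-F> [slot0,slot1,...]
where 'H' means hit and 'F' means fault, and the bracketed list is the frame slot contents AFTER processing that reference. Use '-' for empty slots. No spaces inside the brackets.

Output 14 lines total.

F [3,-,-,-]
F [3,1,-,-]
F [3,1,2,-]
H [3,1,2,-]
H [3,1,2,-]
H [3,1,2,-]
H [3,1,2,-]
H [3,1,2,-]
F [3,1,2,4]
H [3,1,2,4]
H [3,1,2,4]
H [3,1,2,4]
H [3,1,2,4]
H [3,1,2,4]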